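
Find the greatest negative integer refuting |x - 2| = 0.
Testing negative integers from -1 downward:
x = -1: LHS = |(-1) - 2| = |-3| = 3; 3 = 0 — FAILS  ← closest negative counterexample to 0

Answer: x = -1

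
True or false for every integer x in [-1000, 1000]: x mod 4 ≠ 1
The claim fails at x = 1:
x = 1: LHS = 1 mod 4 = 1; 1 ≠ 1 — FAILS

Because a single integer refutes it, the statement is false.

Answer: False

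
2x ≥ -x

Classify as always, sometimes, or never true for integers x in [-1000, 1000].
Holds at x = 0: LHS = 2·0 = 0, RHS = -0 = 0; 0 ≥ 0 — holds
Fails at x = -1: LHS = 2·(-1) = -2, RHS = -(-1) = 1; -2 ≥ 1 — FAILS
It is satisfied by some integers in the range but not all.

Answer: Sometimes true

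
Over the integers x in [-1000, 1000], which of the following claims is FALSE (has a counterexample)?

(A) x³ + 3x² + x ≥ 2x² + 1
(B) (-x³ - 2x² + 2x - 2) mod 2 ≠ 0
(A) x = 0: LHS = 0³ + 3·0² + 0 = 0, RHS = 2·0² + 1 = 1; 0 ≥ 1 — FAILS
(B) x = 0: LHS = (-0³ - 2·0² + 2·0 - 2) mod 2 = (-2) mod 2 = 0; 0 ≠ 0 — FAILS

Answer: Both A and B are false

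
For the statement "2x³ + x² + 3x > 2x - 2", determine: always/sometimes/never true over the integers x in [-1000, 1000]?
Holds at x = 0: LHS = 2·0³ + 0² + 3·0 = 0, RHS = 2·0 - 2 = -2; 0 > -2 — holds
Fails at x = -1: LHS = 2·(-1)³ + (-1)² + 3·(-1) = -4, RHS = 2·(-1) - 2 = -4; -4 > -4 — FAILS
It is satisfied by some integers in the range but not all.

Answer: Sometimes true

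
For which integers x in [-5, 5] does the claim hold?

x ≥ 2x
Holds for: {-5, -4, -3, -2, -1, 0}
Fails for: {1, 2, 3, 4, 5}

Answer: {-5, -4, -3, -2, -1, 0}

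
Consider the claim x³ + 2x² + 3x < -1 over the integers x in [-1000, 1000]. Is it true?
The claim fails at x = 0:
x = 0: LHS = 0³ + 2·0² + 3·0 = 0; 0 < -1 — FAILS

Because a single integer refutes it, the statement is false.

Answer: False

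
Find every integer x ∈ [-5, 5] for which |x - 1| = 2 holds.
Holds for: {-1, 3}
Fails for: {-5, -4, -3, -2, 0, 1, 2, 4, 5}

Answer: {-1, 3}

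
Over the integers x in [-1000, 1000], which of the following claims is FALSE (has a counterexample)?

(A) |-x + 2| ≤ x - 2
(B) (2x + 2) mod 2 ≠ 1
(A) x = 0: LHS = |-0 + 2| = |2| = 2, RHS = 0 - 2 = -2; 2 ≤ -2 — FAILS

(B) For a polynomial with integer coefficients, its value mod 2 depends only on x mod 2, so it suffices to check one representative of each residue class, x = 0, 1:
x = 0: LHS = (2·0 + 2) mod 2 = 2 mod 2 = 0; 0 ≠ 1 — holds
x = 1: LHS = (2·1 + 2) mod 2 = 4 mod 2 = 0; 0 ≠ 1 — holds
The relation holds in every residue class, so the relation holds for every integer in [-1000, 1000].

Only (A) has a counterexample.

Answer: A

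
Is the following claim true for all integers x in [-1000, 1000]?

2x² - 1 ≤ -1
The claim fails at x = 1:
x = 1: LHS = 2·1² - 1 = 1; 1 ≤ -1 — FAILS

Because a single integer refutes it, the statement is false.

Answer: False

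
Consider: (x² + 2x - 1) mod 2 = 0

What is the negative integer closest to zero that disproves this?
Testing negative integers from -1 downward:
x = -1: LHS = ((-1)² + 2·(-1) - 1) mod 2 = (-2) mod 2 = 0; 0 = 0 — holds
x = -2: LHS = ((-2)² + 2·(-2) - 1) mod 2 = (-1) mod 2 = 1; 1 = 0 — FAILS  ← closest negative counterexample to 0

Answer: x = -2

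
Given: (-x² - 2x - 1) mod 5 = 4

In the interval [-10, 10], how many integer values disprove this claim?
Counterexamples in [-10, 10]: {-9, -8, -6, -4, -3, -1, 1, 2, 4, 6, 7, 9}.

Counting them gives 12 values.

Answer: 12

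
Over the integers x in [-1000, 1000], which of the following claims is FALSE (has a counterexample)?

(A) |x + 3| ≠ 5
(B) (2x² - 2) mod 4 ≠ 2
(A) x = 2: LHS = |2 + 3| = |5| = 5; 5 ≠ 5 — FAILS
(B) x = 0: LHS = (2·0² - 2) mod 4 = (-2) mod 4 = 2; 2 ≠ 2 — FAILS

Answer: Both A and B are false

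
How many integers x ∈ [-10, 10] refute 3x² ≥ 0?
Over all integers in [-10, 10], LHS − RHS is smallest at x = 0, where it equals 0:
x = 0: LHS = 3·0² = 0; 0 ≥ 0 — holds
At the ends of the range:
x = -10: LHS = 3·(-10)² = 300; 300 ≥ 0 — holds
x = 10: LHS = 3·10² = 300; 300 ≥ 0 — holds
Hence LHS − RHS is never negative, i.e. LHS ≥ RHS throughout, so the relation holds for every integer in [-10, 10].

No counterexample appears in that range.

Answer: 0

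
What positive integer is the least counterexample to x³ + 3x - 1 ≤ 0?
Testing positive integers:
x = 1: LHS = 1³ + 3·1 - 1 = 3; 3 ≤ 0 — FAILS  ← smallest positive counterexample

Answer: x = 1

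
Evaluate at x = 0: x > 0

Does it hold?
x = 0: 0 > 0 — FAILS

The relation fails at x = 0, so x = 0 is a counterexample.

Answer: No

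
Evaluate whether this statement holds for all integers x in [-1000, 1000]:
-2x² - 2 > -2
The claim fails at x = 0:
x = 0: LHS = -2·0² - 2 = -2; -2 > -2 — FAILS

Because a single integer refutes it, the statement is false.

Answer: False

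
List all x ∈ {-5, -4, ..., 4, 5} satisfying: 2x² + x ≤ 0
Holds for: {0}
Fails for: {-5, -4, -3, -2, -1, 1, 2, 3, 4, 5}

Answer: {0}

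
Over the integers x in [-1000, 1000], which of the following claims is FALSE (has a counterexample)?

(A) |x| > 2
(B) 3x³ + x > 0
(A) x = 0: LHS = |0| = 0; 0 > 2 — FAILS
(B) x = 0: LHS = 3·0³ + 0 = 0; 0 > 0 — FAILS

Answer: Both A and B are false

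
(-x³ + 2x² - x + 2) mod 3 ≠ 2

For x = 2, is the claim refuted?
Substitute x = 2 into the relation:
x = 2: LHS = (-2³ + 2·2² - 2 + 2) mod 3 = 0 mod 3 = 0; 0 ≠ 2 — holds

The claim holds here, so x = 2 is not a counterexample. (A counterexample exists elsewhere, e.g. x = 0.)

Answer: No, x = 2 is not a counterexample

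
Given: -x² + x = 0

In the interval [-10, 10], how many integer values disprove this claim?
Counterexamples in [-10, 10]: {-10, -9, -8, -7, -6, -5, -4, -3, -2, -1, 2, 3, 4, 5, 6, 7, 8, 9, 10}.

Counting them gives 19 values.

Answer: 19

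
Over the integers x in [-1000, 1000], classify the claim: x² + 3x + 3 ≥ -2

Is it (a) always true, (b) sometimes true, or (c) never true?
Over all integers in [-1000, 1000], LHS − RHS is smallest at x = -1, where it equals 3:
x = -1: LHS = (-1)² + 3·(-1) + 3 = 1; 1 ≥ -2 — holds
At the ends of the range:
x = -1000: LHS = (-1000)² + 3·(-1000) + 3 = 997003; 997003 ≥ -2 — holds
x = 1000: LHS = 1000² + 3·1000 + 3 = 1003003; 1003003 ≥ -2 — holds
Hence LHS − RHS is never negative, i.e. LHS ≥ RHS throughout, so the relation holds for every integer in [-1000, 1000].

No counterexample exists.

Answer: Always true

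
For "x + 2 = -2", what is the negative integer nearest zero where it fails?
Testing negative integers from -1 downward:
x = -1: LHS = (-1) + 2 = 1; 1 = -2 — FAILS  ← closest negative counterexample to 0

Answer: x = -1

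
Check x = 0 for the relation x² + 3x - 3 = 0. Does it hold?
x = 0: LHS = 0² + 3·0 - 3 = -3; -3 = 0 — FAILS

The relation fails at x = 0, so x = 0 is a counterexample.

Answer: No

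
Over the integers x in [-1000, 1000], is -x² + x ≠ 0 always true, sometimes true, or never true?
Holds at x = -1: LHS = -(-1)² + (-1) = -2; -2 ≠ 0 — holds
Fails at x = 0: LHS = -0² + 0 = 0; 0 ≠ 0 — FAILS
It is satisfied by some integers in the range but not all.

Answer: Sometimes true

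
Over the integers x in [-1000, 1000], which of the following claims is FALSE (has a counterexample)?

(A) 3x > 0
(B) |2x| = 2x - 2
(A) x = 0: LHS = 3·0 = 0; 0 > 0 — FAILS
(B) x = 0: LHS = |2·0| = |0| = 0, RHS = 2·0 - 2 = -2; 0 = -2 — FAILS

Answer: Both A and B are false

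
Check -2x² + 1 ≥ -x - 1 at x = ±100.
x = 100: LHS = -2·100² + 1 = -19999, RHS = -100 - 1 = -101; -19999 ≥ -101 — FAILS
x = -100: LHS = -2·(-100)² + 1 = -19999, RHS = -(-100) - 1 = 99; -19999 ≥ 99 — FAILS

Answer: No, fails for both x = 100 and x = -100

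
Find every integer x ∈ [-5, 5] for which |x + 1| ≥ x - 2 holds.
Over all integers in [-5, 5], LHS − RHS is smallest at x = 0, where it equals 3:
x = 0: LHS = |0 + 1| = |1| = 1, RHS = 0 - 2 = -2; 1 ≥ -2 — holds
At the ends of the range:
x = -5: LHS = |(-5) + 1| = |-4| = 4, RHS = (-5) - 2 = -7; 4 ≥ -7 — holds
x = 5: LHS = |5 + 1| = |6| = 6, RHS = 5 - 2 = 3; 6 ≥ 3 — holds
Hence LHS − RHS is never negative, i.e. LHS ≥ RHS throughout, so the relation holds for every integer in [-5, 5].

Answer: All integers in [-5, 5]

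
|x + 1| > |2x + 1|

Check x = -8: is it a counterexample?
Substitute x = -8 into the relation:
x = -8: LHS = |(-8) + 1| = |-7| = 7, RHS = |2·(-8) + 1| = |-15| = 15; 7 > 15 — FAILS

Since the claim fails at x = -8, this value is a counterexample.

Answer: Yes, x = -8 is a counterexample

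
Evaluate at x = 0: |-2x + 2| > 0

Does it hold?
x = 0: LHS = |-2·0 + 2| = |2| = 2; 2 > 0 — holds

The relation is satisfied at x = 0.

Answer: Yes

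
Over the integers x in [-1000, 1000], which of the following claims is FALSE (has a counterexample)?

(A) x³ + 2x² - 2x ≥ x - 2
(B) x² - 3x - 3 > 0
(A) x = -4: LHS = (-4)³ + 2·(-4)² - 2·(-4) = -24, RHS = (-4) - 2 = -6; -24 ≥ -6 — FAILS
(B) x = 0: LHS = 0² - 3·0 - 3 = -3; -3 > 0 — FAILS

Answer: Both A and B are false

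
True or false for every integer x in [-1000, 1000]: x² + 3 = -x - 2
The claim fails at x = 0:
x = 0: LHS = 0² + 3 = 3, RHS = -0 - 2 = -2; 3 = -2 — FAILS

Because a single integer refutes it, the statement is false.

Answer: False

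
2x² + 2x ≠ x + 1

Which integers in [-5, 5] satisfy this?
Holds for: {-5, -4, -3, -2, 0, 1, 2, 3, 4, 5}
Fails for: {-1}

Answer: {-5, -4, -3, -2, 0, 1, 2, 3, 4, 5}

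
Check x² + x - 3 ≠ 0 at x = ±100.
x = 100: LHS = 100² + 100 - 3 = 10097; 10097 ≠ 0 — holds
x = -100: LHS = (-100)² + (-100) - 3 = 9897; 9897 ≠ 0 — holds

Answer: Yes, holds for both x = 100 and x = -100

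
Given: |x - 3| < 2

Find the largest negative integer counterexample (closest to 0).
Testing negative integers from -1 downward:
x = -1: LHS = |(-1) - 3| = |-4| = 4; 4 < 2 — FAILS  ← closest negative counterexample to 0

Answer: x = -1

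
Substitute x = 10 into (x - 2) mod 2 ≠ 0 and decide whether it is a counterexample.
Substitute x = 10 into the relation:
x = 10: LHS = (10 - 2) mod 2 = 8 mod 2 = 0; 0 ≠ 0 — FAILS

Since the claim fails at x = 10, this value is a counterexample.

Answer: Yes, x = 10 is a counterexample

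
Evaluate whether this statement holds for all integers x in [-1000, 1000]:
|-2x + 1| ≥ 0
An absolute value is never negative, so the left side is ≥ 0 for every x, while the right side is 0. Tightest case in [-1000, 1000] is x = 0:
x = 0: LHS = |-2·0 + 1| = |1| = 1; 1 ≥ 0 — holds
Hence LHS − RHS is never negative, i.e. LHS ≥ RHS throughout, so the relation holds for every integer in [-1000, 1000].

No counterexample exists.

Answer: True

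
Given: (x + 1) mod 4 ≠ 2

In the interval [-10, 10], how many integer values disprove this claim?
Counterexamples in [-10, 10]: {-7, -3, 1, 5, 9}.

Counting them gives 5 values.

Answer: 5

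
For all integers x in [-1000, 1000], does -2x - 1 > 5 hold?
The claim fails at x = 0:
x = 0: LHS = -2·0 - 1 = -1; -1 > 5 — FAILS

Because a single integer refutes it, the statement is false.

Answer: False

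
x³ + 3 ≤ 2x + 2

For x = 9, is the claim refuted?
Substitute x = 9 into the relation:
x = 9: LHS = 9³ + 3 = 732, RHS = 2·9 + 2 = 20; 732 ≤ 20 — FAILS

Since the claim fails at x = 9, this value is a counterexample.

Answer: Yes, x = 9 is a counterexample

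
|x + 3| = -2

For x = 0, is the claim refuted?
Substitute x = 0 into the relation:
x = 0: LHS = |0 + 3| = |3| = 3; 3 = -2 — FAILS

Since the claim fails at x = 0, this value is a counterexample.

Answer: Yes, x = 0 is a counterexample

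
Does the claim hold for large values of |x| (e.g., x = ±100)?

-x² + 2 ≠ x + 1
x = 100: LHS = -100² + 2 = -9998, RHS = 100 + 1 = 101; -9998 ≠ 101 — holds
x = -100: LHS = -(-100)² + 2 = -9998, RHS = (-100) + 1 = -99; -9998 ≠ -99 — holds

Answer: Yes, holds for both x = 100 and x = -100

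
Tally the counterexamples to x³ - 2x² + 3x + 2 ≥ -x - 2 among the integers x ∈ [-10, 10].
Counterexamples in [-10, 10]: {-10, -9, -8, -7, -6, -5, -4, -3, -2, -1}.

Counting them gives 10 values.

Answer: 10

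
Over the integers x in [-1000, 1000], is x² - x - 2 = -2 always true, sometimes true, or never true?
Holds at x = 0: LHS = 0² - 0 - 2 = -2; -2 = -2 — holds
Fails at x = -1: LHS = (-1)² - (-1) - 2 = 0; 0 = -2 — FAILS
It is satisfied by some integers in the range but not all.

Answer: Sometimes true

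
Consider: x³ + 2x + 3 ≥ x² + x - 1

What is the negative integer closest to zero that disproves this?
Testing negative integers from -1 downward:
x = -1: LHS = (-1)³ + 2·(-1) + 3 = 0, RHS = (-1)² + (-1) - 1 = -1; 0 ≥ -1 — holds
x = -2: LHS = (-2)³ + 2·(-2) + 3 = -9, RHS = (-2)² + (-2) - 1 = 1; -9 ≥ 1 — FAILS  ← closest negative counterexample to 0

Answer: x = -2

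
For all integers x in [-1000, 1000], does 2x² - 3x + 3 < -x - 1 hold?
The claim fails at x = 0:
x = 0: LHS = 2·0² - 3·0 + 3 = 3, RHS = -0 - 1 = -1; 3 < -1 — FAILS

Because a single integer refutes it, the statement is false.

Answer: False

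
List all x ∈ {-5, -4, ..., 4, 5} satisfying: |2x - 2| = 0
Holds for: {1}
Fails for: {-5, -4, -3, -2, -1, 0, 2, 3, 4, 5}

Answer: {1}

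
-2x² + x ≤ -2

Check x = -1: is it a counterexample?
Substitute x = -1 into the relation:
x = -1: LHS = -2·(-1)² + (-1) = -3; -3 ≤ -2 — holds

The claim holds here, so x = -1 is not a counterexample. (A counterexample exists elsewhere, e.g. x = 0.)

Answer: No, x = -1 is not a counterexample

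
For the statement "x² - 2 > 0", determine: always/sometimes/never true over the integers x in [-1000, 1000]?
Holds at x = 2: LHS = 2² - 2 = 2; 2 > 0 — holds
Fails at x = 0: LHS = 0² - 2 = -2; -2 > 0 — FAILS
It is satisfied by some integers in the range but not all.

Answer: Sometimes true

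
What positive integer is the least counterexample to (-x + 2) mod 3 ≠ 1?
Testing positive integers:
x = 1: LHS = (-1 + 2) mod 3 = 1 mod 3 = 1; 1 ≠ 1 — FAILS  ← smallest positive counterexample

Answer: x = 1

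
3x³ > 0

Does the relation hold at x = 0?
x = 0: LHS = 3·0³ = 0; 0 > 0 — FAILS

The relation fails at x = 0, so x = 0 is a counterexample.

Answer: No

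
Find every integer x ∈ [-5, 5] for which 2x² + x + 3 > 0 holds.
Over all integers in [-5, 5], LHS − RHS is smallest at x = 0, where it equals 3:
x = 0: LHS = 2·0² + 0 + 3 = 3; 3 > 0 — holds
At the ends of the range:
x = -5: LHS = 2·(-5)² + (-5) + 3 = 48; 48 > 0 — holds
x = 5: LHS = 2·5² + 5 + 3 = 58; 58 > 0 — holds
Hence LHS − RHS is never zero or negative, i.e. LHS > RHS throughout, so the relation holds for every integer in [-5, 5].

Answer: All integers in [-5, 5]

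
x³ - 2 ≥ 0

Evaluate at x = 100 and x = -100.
x = 100: LHS = 100³ - 2 = 999998; 999998 ≥ 0 — holds
x = -100: LHS = (-100)³ - 2 = -1000002; -1000002 ≥ 0 — FAILS

Answer: Partially: holds for x = 100, fails for x = -100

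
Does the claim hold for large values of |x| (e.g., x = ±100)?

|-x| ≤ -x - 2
x = 100: LHS = |-100| = 100, RHS = -100 - 2 = -102; 100 ≤ -102 — FAILS
x = -100: LHS = |-(-100)| = |100| = 100, RHS = -(-100) - 2 = 98; 100 ≤ 98 — FAILS

Answer: No, fails for both x = 100 and x = -100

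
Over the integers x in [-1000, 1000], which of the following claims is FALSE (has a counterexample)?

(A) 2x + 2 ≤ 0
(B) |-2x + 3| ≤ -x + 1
(A) x = 0: LHS = 2·0 + 2 = 2; 2 ≤ 0 — FAILS
(B) x = 0: LHS = |-2·0 + 3| = |3| = 3, RHS = -0 + 1 = 1; 3 ≤ 1 — FAILS

Answer: Both A and B are false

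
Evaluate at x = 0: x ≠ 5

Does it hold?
x = 0: 0 ≠ 5 — holds

The relation is satisfied at x = 0.

Answer: Yes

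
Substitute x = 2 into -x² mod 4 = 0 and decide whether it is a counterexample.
Substitute x = 2 into the relation:
x = 2: LHS = (-2²) mod 4 = (-4) mod 4 = 0; 0 = 0 — holds

The claim holds here, so x = 2 is not a counterexample. (A counterexample exists elsewhere, e.g. x = 1.)

Answer: No, x = 2 is not a counterexample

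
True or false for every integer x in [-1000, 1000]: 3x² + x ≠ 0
The claim fails at x = 0:
x = 0: LHS = 3·0² + 0 = 0; 0 ≠ 0 — FAILS

Because a single integer refutes it, the statement is false.

Answer: False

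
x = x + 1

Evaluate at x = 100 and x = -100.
x = 100: RHS = 100 + 1 = 101; 100 = 101 — FAILS
x = -100: RHS = (-100) + 1 = -99; -100 = -99 — FAILS

Answer: No, fails for both x = 100 and x = -100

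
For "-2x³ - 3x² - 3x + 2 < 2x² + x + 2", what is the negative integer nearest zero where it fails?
Testing negative integers from -1 downward:
x = -1: LHS = -2·(-1)³ - 3·(-1)² - 3·(-1) + 2 = 4, RHS = 2·(-1)² + (-1) + 2 = 3; 4 < 3 — FAILS  ← closest negative counterexample to 0

Answer: x = -1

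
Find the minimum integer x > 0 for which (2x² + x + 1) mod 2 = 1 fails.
Testing positive integers:
x = 1: LHS = (2·1² + 1 + 1) mod 2 = 4 mod 2 = 0; 0 = 1 — FAILS  ← smallest positive counterexample

Answer: x = 1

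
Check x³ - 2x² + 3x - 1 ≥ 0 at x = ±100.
x = 100: LHS = 100³ - 2·100² + 3·100 - 1 = 980299; 980299 ≥ 0 — holds
x = -100: LHS = (-100)³ - 2·(-100)² + 3·(-100) - 1 = -1020301; -1020301 ≥ 0 — FAILS

Answer: Partially: holds for x = 100, fails for x = -100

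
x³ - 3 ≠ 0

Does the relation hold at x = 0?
x = 0: LHS = 0³ - 3 = -3; -3 ≠ 0 — holds

The relation is satisfied at x = 0.

Answer: Yes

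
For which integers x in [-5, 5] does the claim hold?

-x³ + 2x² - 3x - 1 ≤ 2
Holds for: {0, 1, 2, 3, 4, 5}
Fails for: {-5, -4, -3, -2, -1}

Answer: {0, 1, 2, 3, 4, 5}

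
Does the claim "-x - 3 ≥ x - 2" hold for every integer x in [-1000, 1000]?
The claim fails at x = 0:
x = 0: LHS = -0 - 3 = -3, RHS = 0 - 2 = -2; -3 ≥ -2 — FAILS

Because a single integer refutes it, the statement is false.

Answer: False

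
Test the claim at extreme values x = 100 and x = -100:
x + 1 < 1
x = 100: LHS = 100 + 1 = 101; 101 < 1 — FAILS
x = -100: LHS = (-100) + 1 = -99; -99 < 1 — holds

Answer: Partially: fails for x = 100, holds for x = -100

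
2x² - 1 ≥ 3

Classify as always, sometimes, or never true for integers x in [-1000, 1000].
Holds at x = 2: LHS = 2·2² - 1 = 7; 7 ≥ 3 — holds
Fails at x = 0: LHS = 2·0² - 1 = -1; -1 ≥ 3 — FAILS
It is satisfied by some integers in the range but not all.

Answer: Sometimes true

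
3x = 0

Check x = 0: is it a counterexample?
Substitute x = 0 into the relation:
x = 0: LHS = 3·0 = 0; 0 = 0 — holds

The claim holds here, so x = 0 is not a counterexample. (A counterexample exists elsewhere, e.g. x = 1.)

Answer: No, x = 0 is not a counterexample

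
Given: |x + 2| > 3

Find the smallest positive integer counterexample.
Testing positive integers:
x = 1: LHS = |1 + 2| = |3| = 3; 3 > 3 — FAILS  ← smallest positive counterexample

Answer: x = 1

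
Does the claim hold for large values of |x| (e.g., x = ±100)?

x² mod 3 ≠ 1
x = 100: LHS = (100²) mod 3 = 10000 mod 3 = 1; 1 ≠ 1 — FAILS
x = -100: LHS = ((-100)²) mod 3 = 10000 mod 3 = 1; 1 ≠ 1 — FAILS

Answer: No, fails for both x = 100 and x = -100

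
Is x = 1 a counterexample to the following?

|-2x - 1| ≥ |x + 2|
Substitute x = 1 into the relation:
x = 1: LHS = |-2·1 - 1| = |-3| = 3, RHS = |1 + 2| = |3| = 3; 3 ≥ 3 — holds

The claim holds here, so x = 1 is not a counterexample. (A counterexample exists elsewhere, e.g. x = 0.)

Answer: No, x = 1 is not a counterexample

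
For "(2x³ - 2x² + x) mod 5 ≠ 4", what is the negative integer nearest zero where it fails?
Testing negative integers from -1 downward:
x = -1: LHS = (2·(-1)³ - 2·(-1)² + (-1)) mod 5 = (-5) mod 5 = 0; 0 ≠ 4 — holds
x = -2: LHS = (2·(-2)³ - 2·(-2)² + (-2)) mod 5 = (-26) mod 5 = 4; 4 ≠ 4 — FAILS  ← closest negative counterexample to 0

Answer: x = -2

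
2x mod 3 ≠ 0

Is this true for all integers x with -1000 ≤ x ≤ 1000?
The claim fails at x = 0:
x = 0: LHS = (2·0) mod 3 = 0 mod 3 = 0; 0 ≠ 0 — FAILS

Because a single integer refutes it, the statement is false.

Answer: False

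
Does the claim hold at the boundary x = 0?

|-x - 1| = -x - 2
x = 0: LHS = |-0 - 1| = |-1| = 1, RHS = -0 - 2 = -2; 1 = -2 — FAILS

The relation fails at x = 0, so x = 0 is a counterexample.

Answer: No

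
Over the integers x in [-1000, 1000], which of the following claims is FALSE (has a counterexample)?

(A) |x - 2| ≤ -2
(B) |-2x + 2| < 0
(A) x = 0: LHS = |0 - 2| = |-2| = 2; 2 ≤ -2 — FAILS
(B) x = 0: LHS = |-2·0 + 2| = |2| = 2; 2 < 0 — FAILS

Answer: Both A and B are false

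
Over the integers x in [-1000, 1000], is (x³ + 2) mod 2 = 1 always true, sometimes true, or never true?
Holds at x = 1: LHS = (1³ + 2) mod 2 = 3 mod 2 = 1; 1 = 1 — holds
Fails at x = 0: LHS = (0³ + 2) mod 2 = 2 mod 2 = 0; 0 = 1 — FAILS
It is satisfied by some integers in the range but not all.

Answer: Sometimes true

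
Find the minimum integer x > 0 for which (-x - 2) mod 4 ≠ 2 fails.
Testing positive integers:
x = 1: LHS = (-1 - 2) mod 4 = (-3) mod 4 = 1; 1 ≠ 2 — holds
x = 2: LHS = (-2 - 2) mod 4 = (-4) mod 4 = 0; 0 ≠ 2 — holds
x = 3: LHS = (-3 - 2) mod 4 = (-5) mod 4 = 3; 3 ≠ 2 — holds
x = 4: LHS = (-4 - 2) mod 4 = (-6) mod 4 = 2; 2 ≠ 2 — FAILS  ← smallest positive counterexample

Answer: x = 4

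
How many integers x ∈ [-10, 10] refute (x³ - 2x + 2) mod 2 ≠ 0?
Counterexamples in [-10, 10]: {-10, -8, -6, -4, -2, 0, 2, 4, 6, 8, 10}.

Counting them gives 11 values.

Answer: 11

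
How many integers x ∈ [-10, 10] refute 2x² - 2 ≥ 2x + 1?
Counterexamples in [-10, 10]: {0, 1}.

Counting them gives 2 values.

Answer: 2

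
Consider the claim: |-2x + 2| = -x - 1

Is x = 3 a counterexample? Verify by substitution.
Substitute x = 3 into the relation:
x = 3: LHS = |-2·3 + 2| = |-4| = 4, RHS = -3 - 1 = -4; 4 = -4 — FAILS

Since the claim fails at x = 3, this value is a counterexample.

Answer: Yes, x = 3 is a counterexample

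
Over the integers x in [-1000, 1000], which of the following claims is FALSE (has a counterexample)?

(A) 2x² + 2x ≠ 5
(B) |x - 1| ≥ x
(A) Track d = LHS − RHS over the integers in [-1000, 1000]. Equality would need d = 0, but d changes sign only between consecutive integers, jumping over 0:
x = -3: LHS = 2·(-3)² + 2·(-3) = 12; 12 ≠ 5 — holds  (d = 7)
x = -2: LHS = 2·(-2)² + 2·(-2) = 4; 4 ≠ 5 — holds  (d = -1)
x = 1: LHS = 2·1² + 2·1 = 4; 4 ≠ 5 — holds  (d = -1)
x = 2: LHS = 2·2² + 2·2 = 12; 12 ≠ 5 — holds  (d = 7)
Away from these crossings d keeps a constant sign, and checking every integer in [-1000, 1000] confirms d ≠ 0 throughout. Hence the two sides are never equal, so the relation holds for every integer in [-1000, 1000].

(B) x = 1: LHS = |1 - 1| = |0| = 0; 0 ≥ 1 — FAILS

Only (B) has a counterexample.

Answer: B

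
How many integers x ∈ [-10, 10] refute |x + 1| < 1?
Counterexamples in [-10, 10]: {-10, -9, -8, -7, -6, -5, -4, -3, -2, 0, 1, 2, 3, 4, 5, 6, 7, 8, 9, 10}.

Counting them gives 20 values.

Answer: 20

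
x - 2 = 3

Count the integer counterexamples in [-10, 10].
Counterexamples in [-10, 10]: {-10, -9, -8, -7, -6, -5, -4, -3, -2, -1, 0, 1, 2, 3, 4, 6, 7, 8, 9, 10}.

Counting them gives 20 values.

Answer: 20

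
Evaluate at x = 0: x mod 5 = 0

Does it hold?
x = 0: LHS = 0 mod 5 = 0; 0 = 0 — holds

The relation is satisfied at x = 0.

Answer: Yes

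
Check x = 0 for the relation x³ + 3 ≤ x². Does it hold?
x = 0: LHS = 0³ + 3 = 3, RHS = 0² = 0; 3 ≤ 0 — FAILS

The relation fails at x = 0, so x = 0 is a counterexample.

Answer: No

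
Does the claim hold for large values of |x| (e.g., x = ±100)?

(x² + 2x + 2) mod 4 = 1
x = 100: LHS = (100² + 2·100 + 2) mod 4 = 10202 mod 4 = 2; 2 = 1 — FAILS
x = -100: LHS = ((-100)² + 2·(-100) + 2) mod 4 = 9802 mod 4 = 2; 2 = 1 — FAILS

Answer: No, fails for both x = 100 and x = -100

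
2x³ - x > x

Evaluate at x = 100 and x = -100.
x = 100: LHS = 2·100³ - 100 = 1999900; 1999900 > 100 — holds
x = -100: LHS = 2·(-100)³ - (-100) = -1999900; -1999900 > -100 — FAILS

Answer: Partially: holds for x = 100, fails for x = -100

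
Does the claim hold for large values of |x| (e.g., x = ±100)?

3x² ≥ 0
x = 100: LHS = 3·100² = 30000; 30000 ≥ 0 — holds
x = -100: LHS = 3·(-100)² = 30000; 30000 ≥ 0 — holds

Answer: Yes, holds for both x = 100 and x = -100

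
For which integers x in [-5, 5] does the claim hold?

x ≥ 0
Holds for: {0, 1, 2, 3, 4, 5}
Fails for: {-5, -4, -3, -2, -1}

Answer: {0, 1, 2, 3, 4, 5}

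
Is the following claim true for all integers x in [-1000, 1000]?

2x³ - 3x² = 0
The claim fails at x = 1:
x = 1: LHS = 2·1³ - 3·1² = -1; -1 = 0 — FAILS

Because a single integer refutes it, the statement is false.

Answer: False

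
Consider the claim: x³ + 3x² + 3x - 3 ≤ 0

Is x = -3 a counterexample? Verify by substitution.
Substitute x = -3 into the relation:
x = -3: LHS = (-3)³ + 3·(-3)² + 3·(-3) - 3 = -12; -12 ≤ 0 — holds

The claim holds here, so x = -3 is not a counterexample. (A counterexample exists elsewhere, e.g. x = 1.)

Answer: No, x = -3 is not a counterexample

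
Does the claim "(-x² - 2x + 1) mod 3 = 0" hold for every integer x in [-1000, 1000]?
The claim fails at x = 0:
x = 0: LHS = (-0² - 2·0 + 1) mod 3 = 1 mod 3 = 1; 1 = 0 — FAILS

Because a single integer refutes it, the statement is false.

Answer: False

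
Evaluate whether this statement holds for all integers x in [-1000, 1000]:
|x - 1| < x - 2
The claim fails at x = 0:
x = 0: LHS = |0 - 1| = |-1| = 1, RHS = 0 - 2 = -2; 1 < -2 — FAILS

Because a single integer refutes it, the statement is false.

Answer: False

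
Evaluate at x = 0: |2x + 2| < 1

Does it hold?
x = 0: LHS = |2·0 + 2| = |2| = 2; 2 < 1 — FAILS

The relation fails at x = 0, so x = 0 is a counterexample.

Answer: No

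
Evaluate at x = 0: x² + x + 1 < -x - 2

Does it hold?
x = 0: LHS = 0² + 0 + 1 = 1, RHS = -0 - 2 = -2; 1 < -2 — FAILS

The relation fails at x = 0, so x = 0 is a counterexample.

Answer: No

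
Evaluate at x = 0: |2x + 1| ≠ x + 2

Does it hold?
x = 0: LHS = |2·0 + 1| = |1| = 1, RHS = 0 + 2 = 2; 1 ≠ 2 — holds

The relation is satisfied at x = 0.

Answer: Yes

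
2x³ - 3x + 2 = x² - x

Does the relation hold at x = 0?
x = 0: LHS = 2·0³ - 3·0 + 2 = 2, RHS = 0² - 0 = 0; 2 = 0 — FAILS

The relation fails at x = 0, so x = 0 is a counterexample.

Answer: No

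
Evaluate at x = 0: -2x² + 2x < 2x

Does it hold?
x = 0: LHS = -2·0² + 2·0 = 0, RHS = 2·0 = 0; 0 < 0 — FAILS

The relation fails at x = 0, so x = 0 is a counterexample.

Answer: No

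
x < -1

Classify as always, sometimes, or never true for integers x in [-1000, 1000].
Holds at x = -2: -2 < -1 — holds
Fails at x = 0: 0 < -1 — FAILS
It is satisfied by some integers in the range but not all.

Answer: Sometimes true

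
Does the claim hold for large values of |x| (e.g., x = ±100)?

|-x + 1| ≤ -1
x = 100: LHS = |-100 + 1| = |-99| = 99; 99 ≤ -1 — FAILS
x = -100: LHS = |-(-100) + 1| = |101| = 101; 101 ≤ -1 — FAILS

Answer: No, fails for both x = 100 and x = -100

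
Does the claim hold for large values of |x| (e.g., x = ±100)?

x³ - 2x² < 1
x = 100: LHS = 100³ - 2·100² = 980000; 980000 < 1 — FAILS
x = -100: LHS = (-100)³ - 2·(-100)² = -1020000; -1020000 < 1 — holds

Answer: Partially: fails for x = 100, holds for x = -100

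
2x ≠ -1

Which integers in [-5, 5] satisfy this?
Track d = LHS − RHS over the integers in [-5, 5]. Equality would need d = 0, but d changes sign only between consecutive integers, jumping over 0:
x = -1: LHS = 2·(-1) = -2; -2 ≠ -1 — holds  (d = -1)
x = 0: LHS = 2·0 = 0; 0 ≠ -1 — holds  (d = 1)
Away from these crossings d keeps a constant sign, and checking every integer in [-5, 5] confirms d ≠ 0 throughout. Hence the two sides are never equal, so the relation holds for every integer in [-5, 5].

Answer: All integers in [-5, 5]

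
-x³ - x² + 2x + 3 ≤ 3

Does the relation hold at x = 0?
x = 0: LHS = -0³ - 0² + 2·0 + 3 = 3; 3 ≤ 3 — holds

The relation is satisfied at x = 0.

Answer: Yes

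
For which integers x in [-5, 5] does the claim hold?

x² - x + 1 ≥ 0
Over all integers in [-5, 5], LHS − RHS is smallest at x = 0, where it equals 1:
x = 0: LHS = 0² - 0 + 1 = 1; 1 ≥ 0 — holds
At the ends of the range:
x = -5: LHS = (-5)² - (-5) + 1 = 31; 31 ≥ 0 — holds
x = 5: LHS = 5² - 5 + 1 = 21; 21 ≥ 0 — holds
Hence LHS − RHS is never negative, i.e. LHS ≥ RHS throughout, so the relation holds for every integer in [-5, 5].

Answer: All integers in [-5, 5]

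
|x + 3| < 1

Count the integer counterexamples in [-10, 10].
Counterexamples in [-10, 10]: {-10, -9, -8, -7, -6, -5, -4, -2, -1, 0, 1, 2, 3, 4, 5, 6, 7, 8, 9, 10}.

Counting them gives 20 values.

Answer: 20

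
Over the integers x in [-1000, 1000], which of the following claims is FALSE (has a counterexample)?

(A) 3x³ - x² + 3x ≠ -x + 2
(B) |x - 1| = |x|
(A) Track d = LHS − RHS over the integers in [-1000, 1000]. Equality would need d = 0, but d changes sign only between consecutive integers, jumping over 0:
x = 0: LHS = 3·0³ - 0² + 3·0 = 0, RHS = -0 + 2 = 2; 0 ≠ 2 — holds  (d = -2)
x = 1: LHS = 3·1³ - 1² + 3·1 = 5, RHS = -1 + 2 = 1; 5 ≠ 1 — holds  (d = 4)
Away from these crossings d keeps a constant sign, and checking every integer in [-1000, 1000] confirms d ≠ 0 throughout. Hence the two sides are never equal, so the relation holds for every integer in [-1000, 1000].

(B) x = 0: LHS = |0 - 1| = |-1| = 1, RHS = |0| = 0; 1 = 0 — FAILS

Only (B) has a counterexample.

Answer: B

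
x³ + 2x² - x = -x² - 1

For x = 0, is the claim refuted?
Substitute x = 0 into the relation:
x = 0: LHS = 0³ + 2·0² - 0 = 0, RHS = -0² - 1 = -1; 0 = -1 — FAILS

Since the claim fails at x = 0, this value is a counterexample.

Answer: Yes, x = 0 is a counterexample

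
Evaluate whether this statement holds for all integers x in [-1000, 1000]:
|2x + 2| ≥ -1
An absolute value is never negative, so the left side is ≥ 0 for every x, while the right side is -1. Tightest case in [-1000, 1000] is x = -1:
x = -1: LHS = |2·(-1) + 2| = |0| = 0; 0 ≥ -1 — holds
Hence LHS − RHS is never negative, i.e. LHS ≥ RHS throughout, so the relation holds for every integer in [-1000, 1000].

No counterexample exists.

Answer: True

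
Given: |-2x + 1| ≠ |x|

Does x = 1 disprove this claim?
Substitute x = 1 into the relation:
x = 1: LHS = |-2·1 + 1| = |-1| = 1, RHS = |1| = 1; 1 ≠ 1 — FAILS

Since the claim fails at x = 1, this value is a counterexample.

Answer: Yes, x = 1 is a counterexample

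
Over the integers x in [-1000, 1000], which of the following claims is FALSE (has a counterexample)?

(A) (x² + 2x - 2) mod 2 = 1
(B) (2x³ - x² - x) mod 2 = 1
(A) x = 0: LHS = (0² + 2·0 - 2) mod 2 = (-2) mod 2 = 0; 0 = 1 — FAILS
(B) x = 0: LHS = (2·0³ - 0² - 0) mod 2 = 0 mod 2 = 0; 0 = 1 — FAILS

Answer: Both A and B are false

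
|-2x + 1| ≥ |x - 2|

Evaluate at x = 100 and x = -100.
x = 100: LHS = |-2·100 + 1| = |-199| = 199, RHS = |100 - 2| = |98| = 98; 199 ≥ 98 — holds
x = -100: LHS = |-2·(-100) + 1| = |201| = 201, RHS = |(-100) - 2| = |-102| = 102; 201 ≥ 102 — holds

Answer: Yes, holds for both x = 100 and x = -100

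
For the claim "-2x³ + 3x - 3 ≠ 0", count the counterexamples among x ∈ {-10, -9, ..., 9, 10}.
Track d = LHS − RHS over the integers in [-10, 10]. Equality would need d = 0, but d changes sign only between consecutive integers, jumping over 0:
x = -2: LHS = -2·(-2)³ + 3·(-2) - 3 = 7; 7 ≠ 0 — holds  (d = 7)
x = -1: LHS = -2·(-1)³ + 3·(-1) - 3 = -4; -4 ≠ 0 — holds  (d = -4)
Away from these crossings d keeps a constant sign, and checking every integer in [-10, 10] confirms d ≠ 0 throughout. Hence the two sides are never equal, so the relation holds for every integer in [-10, 10].

No counterexample appears in that range.

Answer: 0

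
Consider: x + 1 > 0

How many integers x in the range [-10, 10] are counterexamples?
Counterexamples in [-10, 10]: {-10, -9, -8, -7, -6, -5, -4, -3, -2, -1}.

Counting them gives 10 values.

Answer: 10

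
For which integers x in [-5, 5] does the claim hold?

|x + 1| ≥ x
Over all integers in [-5, 5], LHS − RHS is smallest at x = 0, where it equals 1:
x = 0: LHS = |0 + 1| = |1| = 1; 1 ≥ 0 — holds
At the ends of the range:
x = -5: LHS = |(-5) + 1| = |-4| = 4; 4 ≥ -5 — holds
x = 5: LHS = |5 + 1| = |6| = 6; 6 ≥ 5 — holds
Hence LHS − RHS is never negative, i.e. LHS ≥ RHS throughout, so the relation holds for every integer in [-5, 5].

Answer: All integers in [-5, 5]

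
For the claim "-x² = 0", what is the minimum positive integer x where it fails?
Testing positive integers:
x = 1: LHS = -1² = -1; -1 = 0 — FAILS  ← smallest positive counterexample

Answer: x = 1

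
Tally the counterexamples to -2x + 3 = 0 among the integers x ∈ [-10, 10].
Counterexamples in [-10, 10]: {-10, -9, -8, -7, -6, -5, -4, -3, -2, -1, 0, 1, 2, 3, 4, 5, 6, 7, 8, 9, 10}.

Counting them gives 21 values.

Answer: 21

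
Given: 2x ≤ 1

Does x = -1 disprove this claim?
Substitute x = -1 into the relation:
x = -1: LHS = 2·(-1) = -2; -2 ≤ 1 — holds

The claim holds here, so x = -1 is not a counterexample. (A counterexample exists elsewhere, e.g. x = 1.)

Answer: No, x = -1 is not a counterexample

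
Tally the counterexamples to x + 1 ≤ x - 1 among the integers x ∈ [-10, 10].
Counterexamples in [-10, 10]: {-10, -9, -8, -7, -6, -5, -4, -3, -2, -1, 0, 1, 2, 3, 4, 5, 6, 7, 8, 9, 10}.

Counting them gives 21 values.

Answer: 21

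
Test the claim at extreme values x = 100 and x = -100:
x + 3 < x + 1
x = 100: LHS = 100 + 3 = 103, RHS = 100 + 1 = 101; 103 < 101 — FAILS
x = -100: LHS = (-100) + 3 = -97, RHS = (-100) + 1 = -99; -97 < -99 — FAILS

Answer: No, fails for both x = 100 and x = -100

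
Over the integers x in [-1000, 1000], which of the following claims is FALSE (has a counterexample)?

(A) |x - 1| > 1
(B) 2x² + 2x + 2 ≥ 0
(A) x = 0: LHS = |0 - 1| = |-1| = 1; 1 > 1 — FAILS

(B) Over all integers in [-1000, 1000], LHS − RHS is smallest at x = 0, where it equals 2:
x = 0: LHS = 2·0² + 2·0 + 2 = 2; 2 ≥ 0 — holds
At the ends of the range:
x = -1000: LHS = 2·(-1000)² + 2·(-1000) + 2 = 1998002; 1998002 ≥ 0 — holds
x = 1000: LHS = 2·1000² + 2·1000 + 2 = 2002002; 2002002 ≥ 0 — holds
Hence LHS − RHS is never negative, i.e. LHS ≥ RHS throughout, so the relation holds for every integer in [-1000, 1000].

Only (A) has a counterexample.

Answer: A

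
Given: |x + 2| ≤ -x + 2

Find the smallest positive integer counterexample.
Testing positive integers:
x = 1: LHS = |1 + 2| = |3| = 3, RHS = -1 + 2 = 1; 3 ≤ 1 — FAILS  ← smallest positive counterexample

Answer: x = 1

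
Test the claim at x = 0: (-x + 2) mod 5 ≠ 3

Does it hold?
x = 0: LHS = (-0 + 2) mod 5 = 2 mod 5 = 2; 2 ≠ 3 — holds

The relation is satisfied at x = 0.

Answer: Yes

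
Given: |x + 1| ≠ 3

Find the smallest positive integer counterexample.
Testing positive integers:
x = 1: LHS = |1 + 1| = |2| = 2; 2 ≠ 3 — holds
x = 2: LHS = |2 + 1| = |3| = 3; 3 ≠ 3 — FAILS  ← smallest positive counterexample

Answer: x = 2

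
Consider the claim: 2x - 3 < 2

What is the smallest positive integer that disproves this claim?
Testing positive integers:
x = 1: LHS = 2·1 - 3 = -1; -1 < 2 — holds
x = 2: LHS = 2·2 - 3 = 1; 1 < 2 — holds
x = 3: LHS = 2·3 - 3 = 3; 3 < 2 — FAILS  ← smallest positive counterexample

Answer: x = 3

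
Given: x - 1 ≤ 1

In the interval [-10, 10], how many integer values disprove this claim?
Counterexamples in [-10, 10]: {3, 4, 5, 6, 7, 8, 9, 10}.

Counting them gives 8 values.

Answer: 8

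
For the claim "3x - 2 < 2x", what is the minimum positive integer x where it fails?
Testing positive integers:
x = 1: LHS = 3·1 - 2 = 1, RHS = 2·1 = 2; 1 < 2 — holds
x = 2: LHS = 3·2 - 2 = 4, RHS = 2·2 = 4; 4 < 4 — FAILS  ← smallest positive counterexample

Answer: x = 2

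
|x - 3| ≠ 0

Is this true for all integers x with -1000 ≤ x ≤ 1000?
The claim fails at x = 3:
x = 3: LHS = |3 - 3| = |0| = 0; 0 ≠ 0 — FAILS

Because a single integer refutes it, the statement is false.

Answer: False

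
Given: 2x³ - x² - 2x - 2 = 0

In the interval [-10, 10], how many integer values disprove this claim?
Counterexamples in [-10, 10]: {-10, -9, -8, -7, -6, -5, -4, -3, -2, -1, 0, 1, 2, 3, 4, 5, 6, 7, 8, 9, 10}.

Counting them gives 21 values.

Answer: 21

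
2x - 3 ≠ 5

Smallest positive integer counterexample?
Testing positive integers:
x = 1: LHS = 2·1 - 3 = -1; -1 ≠ 5 — holds
x = 2: LHS = 2·2 - 3 = 1; 1 ≠ 5 — holds
x = 3: LHS = 2·3 - 3 = 3; 3 ≠ 5 — holds
x = 4: LHS = 2·4 - 3 = 5; 5 ≠ 5 — FAILS  ← smallest positive counterexample

Answer: x = 4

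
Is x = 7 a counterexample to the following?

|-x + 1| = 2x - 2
Substitute x = 7 into the relation:
x = 7: LHS = |-7 + 1| = |-6| = 6, RHS = 2·7 - 2 = 12; 6 = 12 — FAILS

Since the claim fails at x = 7, this value is a counterexample.

Answer: Yes, x = 7 is a counterexample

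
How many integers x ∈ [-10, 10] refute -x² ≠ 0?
Counterexamples in [-10, 10]: {0}.

Counting them gives 1 values.

Answer: 1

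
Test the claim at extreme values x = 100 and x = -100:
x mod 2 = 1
x = 100: LHS = 100 mod 2 = 0; 0 = 1 — FAILS
x = -100: LHS = (-100) mod 2 = 0; 0 = 1 — FAILS

Answer: No, fails for both x = 100 and x = -100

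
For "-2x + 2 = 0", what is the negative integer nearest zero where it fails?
Testing negative integers from -1 downward:
x = -1: LHS = -2·(-1) + 2 = 4; 4 = 0 — FAILS  ← closest negative counterexample to 0

Answer: x = -1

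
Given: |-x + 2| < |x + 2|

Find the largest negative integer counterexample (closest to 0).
Testing negative integers from -1 downward:
x = -1: LHS = |-(-1) + 2| = |3| = 3, RHS = |(-1) + 2| = |1| = 1; 3 < 1 — FAILS  ← closest negative counterexample to 0

Answer: x = -1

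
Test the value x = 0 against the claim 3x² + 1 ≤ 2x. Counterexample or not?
Substitute x = 0 into the relation:
x = 0: LHS = 3·0² + 1 = 1, RHS = 2·0 = 0; 1 ≤ 0 — FAILS

Since the claim fails at x = 0, this value is a counterexample.

Answer: Yes, x = 0 is a counterexample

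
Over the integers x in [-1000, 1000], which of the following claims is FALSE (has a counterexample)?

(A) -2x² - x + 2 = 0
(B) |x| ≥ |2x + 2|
(A) x = 0: LHS = -2·0² - 0 + 2 = 2; 2 = 0 — FAILS
(B) x = 0: LHS = |0| = 0, RHS = |2·0 + 2| = |2| = 2; 0 ≥ 2 — FAILS

Answer: Both A and B are false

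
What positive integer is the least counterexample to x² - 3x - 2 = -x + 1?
Testing positive integers:
x = 1: LHS = 1² - 3·1 - 2 = -4, RHS = -1 + 1 = 0; -4 = 0 — FAILS  ← smallest positive counterexample

Answer: x = 1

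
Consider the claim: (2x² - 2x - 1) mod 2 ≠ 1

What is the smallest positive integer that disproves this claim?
Testing positive integers:
x = 1: LHS = (2·1² - 2·1 - 1) mod 2 = (-1) mod 2 = 1; 1 ≠ 1 — FAILS  ← smallest positive counterexample

Answer: x = 1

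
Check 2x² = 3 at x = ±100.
x = 100: LHS = 2·100² = 20000; 20000 = 3 — FAILS
x = -100: LHS = 2·(-100)² = 20000; 20000 = 3 — FAILS

Answer: No, fails for both x = 100 and x = -100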